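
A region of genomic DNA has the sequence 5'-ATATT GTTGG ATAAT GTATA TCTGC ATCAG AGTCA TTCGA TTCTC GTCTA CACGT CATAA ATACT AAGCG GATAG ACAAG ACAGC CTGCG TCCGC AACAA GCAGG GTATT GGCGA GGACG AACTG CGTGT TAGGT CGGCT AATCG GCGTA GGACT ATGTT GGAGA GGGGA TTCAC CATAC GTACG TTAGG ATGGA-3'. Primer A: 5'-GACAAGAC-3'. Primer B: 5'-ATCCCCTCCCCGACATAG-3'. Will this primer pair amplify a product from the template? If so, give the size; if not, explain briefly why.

Primer B (ATCCCCTCCCCGACATAG) does not match the top strand, and its reverse complement CTATGTCGGGGAGGGGAT does not match either.
With no annealing site for primer B, no amplification occurs.

No product — primer B has no binding site in the template.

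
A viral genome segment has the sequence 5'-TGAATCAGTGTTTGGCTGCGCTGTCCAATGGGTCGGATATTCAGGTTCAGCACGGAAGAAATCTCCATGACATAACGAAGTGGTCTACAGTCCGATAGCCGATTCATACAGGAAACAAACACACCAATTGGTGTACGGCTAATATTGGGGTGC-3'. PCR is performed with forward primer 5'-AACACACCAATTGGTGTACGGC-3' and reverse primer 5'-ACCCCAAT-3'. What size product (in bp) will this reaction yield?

The forward primer matches the template at positions 118–139.
Reverse complement of the reverse primer: ATTGGGGT. This occurs on the top strand at positions 144–151.
Amplicon spans positions 118–151: 34 bp.

34 bp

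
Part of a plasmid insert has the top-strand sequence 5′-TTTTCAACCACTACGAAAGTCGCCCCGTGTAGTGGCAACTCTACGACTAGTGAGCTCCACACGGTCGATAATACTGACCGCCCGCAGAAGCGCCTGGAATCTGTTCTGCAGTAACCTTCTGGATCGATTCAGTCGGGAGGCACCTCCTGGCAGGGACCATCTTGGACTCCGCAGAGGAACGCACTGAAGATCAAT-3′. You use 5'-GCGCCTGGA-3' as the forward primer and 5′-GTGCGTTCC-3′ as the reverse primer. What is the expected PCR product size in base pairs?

95 bp

The forward primer matches the template at positions 90–98.
Taking the reverse complement of GTGCGTTCC gives GGAACGCAC, found at positions 176–184 on the template; the primer anneals here to the top strand with its 3' end pointing upstream.
Amplicon spans positions 90–184: 95 bp.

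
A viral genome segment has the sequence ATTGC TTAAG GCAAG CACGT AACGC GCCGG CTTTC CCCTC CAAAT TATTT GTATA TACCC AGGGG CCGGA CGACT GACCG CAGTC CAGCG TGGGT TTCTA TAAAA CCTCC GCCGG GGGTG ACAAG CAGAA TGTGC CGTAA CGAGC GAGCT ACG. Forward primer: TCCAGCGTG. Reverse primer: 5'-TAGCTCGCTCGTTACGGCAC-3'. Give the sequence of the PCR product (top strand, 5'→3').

5'-TCCAGCGTGGGTTTCTATAAAACCTCCGCCGGGGGTGACAAGCAGAATGTGCCGTAACGAGCGAGCTA-3'

Scanning the template, TCCAGCGTG occurs at positions 84–92; this primer anneals to the bottom strand there with its 3' end pointing downstream.
Taking the reverse complement of TAGCTCGCTCGTTACGGCAC gives GTGCCGTAACGAGCGAGCTA, found at positions 132–151 on the template; the primer anneals here to the top strand with its 3' end pointing upstream.
The product is the template from position 84 through 151 (68 bp).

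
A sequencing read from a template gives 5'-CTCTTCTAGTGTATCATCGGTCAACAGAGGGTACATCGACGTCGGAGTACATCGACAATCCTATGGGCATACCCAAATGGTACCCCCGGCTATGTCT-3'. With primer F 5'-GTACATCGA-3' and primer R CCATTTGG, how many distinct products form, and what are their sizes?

Two products: 50 bp, 34 bp

The forward primer GTACATCGA matches the top strand at positions 31–39, 47–55.
The reverse primer's reverse complement is CCAAATGG, matching at positions 73–80.
Each forward site pairs with the reverse site to give a product ending at position 80: sizes 50, 34 bp.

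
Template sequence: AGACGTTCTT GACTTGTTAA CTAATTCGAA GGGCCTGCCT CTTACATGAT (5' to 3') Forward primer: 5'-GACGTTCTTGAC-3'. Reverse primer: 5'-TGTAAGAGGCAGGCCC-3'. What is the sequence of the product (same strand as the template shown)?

5'-GACGTTCTTGACTTGTTAACTAATTCGAAGGGCCTGCCTCTTACA-3'

The forward primer matches the template at positions 2–13.
The reverse primer's reverse complement is GGGCCTGCCTCTTACA, which matches the template at positions 31–46.
The product is the template from position 2 through 46 (45 bp).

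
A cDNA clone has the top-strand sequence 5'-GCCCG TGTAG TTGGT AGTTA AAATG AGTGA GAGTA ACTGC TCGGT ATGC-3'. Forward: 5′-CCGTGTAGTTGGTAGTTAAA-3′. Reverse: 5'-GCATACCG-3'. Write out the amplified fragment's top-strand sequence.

5'-CCGTGTAGTTGGTAGTTAAAATGAGTGAGAGTAACTGCTCGGTATGC-3'

The forward primer matches the template at positions 3–22.
Reverse complement of the reverse primer: CGGTATGC. This occurs on the top strand at positions 42–49.
The product is the template from position 3 through 49 (47 bp).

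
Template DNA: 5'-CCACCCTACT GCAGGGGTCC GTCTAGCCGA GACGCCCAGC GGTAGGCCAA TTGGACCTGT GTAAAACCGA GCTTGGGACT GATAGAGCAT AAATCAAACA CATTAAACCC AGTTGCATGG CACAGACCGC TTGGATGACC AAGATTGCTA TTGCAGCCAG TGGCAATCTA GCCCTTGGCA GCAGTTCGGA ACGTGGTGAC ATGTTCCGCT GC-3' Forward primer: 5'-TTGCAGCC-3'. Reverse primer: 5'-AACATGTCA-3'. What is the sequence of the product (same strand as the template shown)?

The forward primer matches the template at positions 151–158.
Reverse complement of the reverse primer: TGACATGTT. This occurs on the top strand at positions 197–205.
The product is the template from position 151 through 205 (55 bp).

5'-TTGCAGCCAGTGGCAATCTAGCCCTTGGCAGCAGTTCGGAACGTGGTGACATGTT-3'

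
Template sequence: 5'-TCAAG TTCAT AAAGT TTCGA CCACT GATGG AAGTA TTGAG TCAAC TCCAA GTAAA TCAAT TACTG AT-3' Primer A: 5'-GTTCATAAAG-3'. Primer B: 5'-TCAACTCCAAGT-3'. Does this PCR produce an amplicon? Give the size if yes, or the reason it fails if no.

Primer A (GTTCATAAAG) matches the top strand at positions 5–14 (3' end points downstream).
Primer B (TCAACTCCAAGT) also matches the top strand directly, at positions 41–52 — its reverse complement ACTTGGAGTTGA is not present.
Both primers anneal to the bottom strand with 3' ends pointing the same way, so neither can prime synthesis back toward the other.

No product — both primers anneal to the same strand and extend in the same direction.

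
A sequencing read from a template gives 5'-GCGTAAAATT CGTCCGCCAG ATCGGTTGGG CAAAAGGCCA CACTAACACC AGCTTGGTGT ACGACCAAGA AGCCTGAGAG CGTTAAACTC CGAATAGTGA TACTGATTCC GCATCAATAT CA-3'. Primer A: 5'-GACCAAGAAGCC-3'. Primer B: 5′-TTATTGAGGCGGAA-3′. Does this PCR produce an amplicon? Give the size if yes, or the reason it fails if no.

Primer B (TTATTGAGGCGGAA) does not match the top strand, and its reverse complement TTCCGCCTCAATAA does not match either.
With no annealing site for primer B, no amplification occurs.

No product — primer B has no binding site in the template.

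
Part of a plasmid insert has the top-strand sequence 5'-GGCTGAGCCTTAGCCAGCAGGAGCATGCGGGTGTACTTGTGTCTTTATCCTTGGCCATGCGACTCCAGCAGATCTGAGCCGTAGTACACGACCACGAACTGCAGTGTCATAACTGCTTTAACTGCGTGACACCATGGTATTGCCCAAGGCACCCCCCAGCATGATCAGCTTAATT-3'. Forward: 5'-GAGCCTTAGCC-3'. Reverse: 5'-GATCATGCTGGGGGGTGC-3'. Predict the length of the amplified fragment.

Scanning the template, GAGCCTTAGCC occurs at positions 5–15; this primer anneals to the bottom strand there with its 3' end pointing downstream.
Taking the reverse complement of GATCATGCTGGGGGGTGC gives GCACCCCCCAGCATGATC, found at positions 149–166 on the template; the primer anneals here to the top strand with its 3' end pointing upstream.
Amplicon spans positions 5–166: 162 bp.

162 bp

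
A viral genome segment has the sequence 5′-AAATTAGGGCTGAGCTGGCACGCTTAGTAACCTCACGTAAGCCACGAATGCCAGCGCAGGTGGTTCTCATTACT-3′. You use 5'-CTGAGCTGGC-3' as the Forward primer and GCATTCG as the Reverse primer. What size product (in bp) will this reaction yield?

Forward primer CTGAGCTGGC is found on the top strand at positions 10–19.
Reverse complement of the reverse primer: CGAATGC. This occurs on the top strand at positions 45–51.
The product runs from position 10 to position 51, so its length is 51 − 10 + 1 = 42 bp.

42 bp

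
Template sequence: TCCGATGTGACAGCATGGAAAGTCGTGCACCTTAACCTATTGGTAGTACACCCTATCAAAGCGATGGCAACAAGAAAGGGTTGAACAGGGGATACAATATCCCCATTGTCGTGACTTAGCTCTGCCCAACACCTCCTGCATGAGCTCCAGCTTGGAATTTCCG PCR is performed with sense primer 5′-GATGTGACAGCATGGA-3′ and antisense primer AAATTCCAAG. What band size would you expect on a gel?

Forward primer GATGTGACAGCATGGA is found on the top strand at positions 4–19.
Taking the reverse complement of AAATTCCAAG gives CTTGGAATTT, found at positions 151–160 on the template; the primer anneals here to the top strand with its 3' end pointing upstream.
The product runs from position 4 to position 160, so its length is 160 − 4 + 1 = 157 bp.

157 bp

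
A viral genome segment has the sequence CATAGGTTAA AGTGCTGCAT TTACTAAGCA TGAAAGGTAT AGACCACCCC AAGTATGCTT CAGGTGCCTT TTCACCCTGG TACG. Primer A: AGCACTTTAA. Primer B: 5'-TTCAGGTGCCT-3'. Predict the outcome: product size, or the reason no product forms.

No product — the primers' 3' ends point away from each other.

Primer A (AGCACTTTAA) has reverse complement TTAAAGTGCT, which matches the top strand at positions 7–16; primer A anneals to the top strand there with its 3' end pointing upstream toward position 7.
Primer B (TTCAGGTGCCT) matches the top strand directly at positions 59–69; it anneals to the bottom strand with its 3' end pointing downstream toward position 69.
The 3' ends diverge (primer A extends toward position 1, primer B toward position 84), so the primers never converge on a shared product.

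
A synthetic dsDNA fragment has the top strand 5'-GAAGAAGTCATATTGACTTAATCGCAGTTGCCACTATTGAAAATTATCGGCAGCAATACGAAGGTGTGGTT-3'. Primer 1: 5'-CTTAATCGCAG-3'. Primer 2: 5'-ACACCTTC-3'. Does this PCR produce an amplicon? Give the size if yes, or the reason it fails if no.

Yes — a 51 bp product.

Primer 1 (CTTAATCGCAG) matches the top strand at positions 17–27; it acts as a forward primer.
Primer 2's reverse complement is GAAGGTGT, matching the top strand at positions 60–67; it acts as a reverse primer.
The 3' ends face each other across positions 17–67, giving a 51 bp product.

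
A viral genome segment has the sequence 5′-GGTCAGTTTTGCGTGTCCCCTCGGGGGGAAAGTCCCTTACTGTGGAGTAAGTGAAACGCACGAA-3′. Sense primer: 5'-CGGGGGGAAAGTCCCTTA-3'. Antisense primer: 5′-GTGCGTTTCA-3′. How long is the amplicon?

40 bp

Forward primer CGGGGGGAAAGTCCCTTA is found on the top strand at positions 22–39.
Reverse complement of the reverse primer: TGAAACGCAC. This occurs on the top strand at positions 52–61.
Amplicon spans positions 22–61: 40 bp.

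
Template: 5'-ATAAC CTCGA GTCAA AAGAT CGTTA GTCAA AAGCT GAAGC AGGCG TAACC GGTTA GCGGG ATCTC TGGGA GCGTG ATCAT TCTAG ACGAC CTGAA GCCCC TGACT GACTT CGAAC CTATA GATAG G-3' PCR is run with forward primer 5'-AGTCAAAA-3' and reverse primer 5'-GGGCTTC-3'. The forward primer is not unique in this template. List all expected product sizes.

The forward primer AGTCAAAA matches the top strand at positions 10–17, 25–32.
The reverse primer's reverse complement is GAAGCCC, matching at positions 93–99.
Each forward site pairs with the reverse site to give a product ending at position 99: sizes 90, 75 bp.

90 bp, 75 bp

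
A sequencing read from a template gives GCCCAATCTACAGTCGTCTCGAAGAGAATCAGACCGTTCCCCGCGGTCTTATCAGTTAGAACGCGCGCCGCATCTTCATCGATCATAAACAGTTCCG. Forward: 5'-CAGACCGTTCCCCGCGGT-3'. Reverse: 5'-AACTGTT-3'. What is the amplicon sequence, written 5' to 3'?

5'-CAGACCGTTCCCCGCGGTCTTATCAGTTAGAACGCGCGCCGCATCTTCATCGATCATAAACAGTT-3'

Forward primer CAGACCGTTCCCCGCGGT is found on the top strand at positions 30–47.
Reverse complement of the reverse primer: AACAGTT. This occurs on the top strand at positions 88–94.
The product is the template from position 30 through 94 (65 bp).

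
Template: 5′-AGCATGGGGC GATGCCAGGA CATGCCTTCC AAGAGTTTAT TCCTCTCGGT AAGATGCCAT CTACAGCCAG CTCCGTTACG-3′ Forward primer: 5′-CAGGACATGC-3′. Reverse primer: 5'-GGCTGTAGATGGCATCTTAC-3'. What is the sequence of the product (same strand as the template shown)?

Scanning the template, CAGGACATGC occurs at positions 16–25; this primer anneals to the bottom strand there with its 3' end pointing downstream.
Reverse complement of the reverse primer: GTAAGATGCCATCTACAGCC. This occurs on the top strand at positions 49–68.
The product is the template from position 16 through 68 (53 bp).

5'-CAGGACATGCCTTCCAAGAGTTTATTCCTCTCGGTAAGATGCCATCTACAGCC-3'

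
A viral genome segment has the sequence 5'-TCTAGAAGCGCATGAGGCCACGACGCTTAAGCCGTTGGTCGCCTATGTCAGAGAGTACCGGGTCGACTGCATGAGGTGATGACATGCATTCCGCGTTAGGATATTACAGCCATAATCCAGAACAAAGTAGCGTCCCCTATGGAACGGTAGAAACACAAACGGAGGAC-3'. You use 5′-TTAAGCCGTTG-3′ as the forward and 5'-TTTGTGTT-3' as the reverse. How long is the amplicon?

133 bp

Forward primer TTAAGCCGTTG is found on the top strand at positions 27–37.
The reverse primer's reverse complement is AACACAAA, which matches the template at positions 152–159.
The product runs from position 27 to position 159, so its length is 159 − 27 + 1 = 133 bp.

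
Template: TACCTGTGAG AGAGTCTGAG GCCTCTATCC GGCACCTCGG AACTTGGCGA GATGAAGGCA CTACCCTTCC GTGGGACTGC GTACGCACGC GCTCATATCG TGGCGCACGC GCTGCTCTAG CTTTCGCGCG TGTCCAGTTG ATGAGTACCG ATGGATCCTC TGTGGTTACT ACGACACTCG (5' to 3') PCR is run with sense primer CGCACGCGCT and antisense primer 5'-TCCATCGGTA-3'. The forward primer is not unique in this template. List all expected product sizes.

72 bp, 52 bp

The forward primer CGCACGCGCT matches the top strand at positions 84–93, 104–113.
The reverse primer's reverse complement is TACCGATGGA, matching at positions 146–155.
Each forward site pairs with the reverse site to give a product ending at position 155: sizes 72, 52 bp.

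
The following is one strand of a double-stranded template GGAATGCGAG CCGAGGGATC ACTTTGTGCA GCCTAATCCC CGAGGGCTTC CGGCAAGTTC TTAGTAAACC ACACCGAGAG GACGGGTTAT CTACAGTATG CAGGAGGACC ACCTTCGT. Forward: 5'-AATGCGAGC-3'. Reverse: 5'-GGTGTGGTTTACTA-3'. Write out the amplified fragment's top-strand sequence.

5'-AATGCGAGCCGAGGGATCACTTTGTGCAGCCTAATCCCCGAGGGCTTCCGGCAAGTTCTTAGTAAACCACACC-3'

The forward primer matches the template at positions 3–11.
Taking the reverse complement of GGTGTGGTTTACTA gives TAGTAAACCACACC, found at positions 62–75 on the template; the primer anneals here to the top strand with its 3' end pointing upstream.
The product is the template from position 3 through 75 (73 bp).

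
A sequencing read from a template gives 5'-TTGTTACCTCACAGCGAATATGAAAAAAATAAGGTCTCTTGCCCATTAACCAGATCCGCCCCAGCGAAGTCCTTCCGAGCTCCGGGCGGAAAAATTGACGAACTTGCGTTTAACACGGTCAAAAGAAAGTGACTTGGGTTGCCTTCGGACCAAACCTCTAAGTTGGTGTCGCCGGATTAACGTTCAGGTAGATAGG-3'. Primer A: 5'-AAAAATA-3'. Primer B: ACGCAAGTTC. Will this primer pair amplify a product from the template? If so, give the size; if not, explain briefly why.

Yes — an 85 bp product.

Primer A (AAAAATA) matches the top strand at positions 25–31; it acts as a forward primer.
Primer B's reverse complement is GAACTTGCGT, matching the top strand at positions 100–109; it acts as a reverse primer.
The 3' ends face each other across positions 25–109, giving an 85 bp product.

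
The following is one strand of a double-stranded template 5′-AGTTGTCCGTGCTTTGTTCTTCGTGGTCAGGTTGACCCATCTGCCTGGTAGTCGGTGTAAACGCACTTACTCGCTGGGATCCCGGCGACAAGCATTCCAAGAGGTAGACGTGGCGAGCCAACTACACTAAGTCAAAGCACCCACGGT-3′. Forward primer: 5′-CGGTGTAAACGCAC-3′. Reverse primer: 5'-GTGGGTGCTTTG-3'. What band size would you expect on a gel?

Forward primer CGGTGTAAACGCAC is found on the top strand at positions 53–66.
Taking the reverse complement of GTGGGTGCTTTG gives CAAAGCACCCAC, found at positions 133–144 on the template; the primer anneals here to the top strand with its 3' end pointing upstream.
Amplicon spans positions 53–144: 92 bp.

92 bp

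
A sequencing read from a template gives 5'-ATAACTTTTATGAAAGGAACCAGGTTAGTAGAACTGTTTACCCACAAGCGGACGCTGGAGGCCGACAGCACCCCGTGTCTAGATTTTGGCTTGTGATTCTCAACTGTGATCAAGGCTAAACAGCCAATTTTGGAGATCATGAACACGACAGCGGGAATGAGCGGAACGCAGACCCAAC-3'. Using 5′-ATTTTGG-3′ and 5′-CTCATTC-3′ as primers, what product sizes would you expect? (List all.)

79 bp, 35 bp

The forward primer ATTTTGG matches the top strand at positions 83–89, 127–133.
The reverse primer's reverse complement is GAATGAG, matching at positions 155–161.
Each forward site pairs with the reverse site to give a product ending at position 161: sizes 79, 35 bp.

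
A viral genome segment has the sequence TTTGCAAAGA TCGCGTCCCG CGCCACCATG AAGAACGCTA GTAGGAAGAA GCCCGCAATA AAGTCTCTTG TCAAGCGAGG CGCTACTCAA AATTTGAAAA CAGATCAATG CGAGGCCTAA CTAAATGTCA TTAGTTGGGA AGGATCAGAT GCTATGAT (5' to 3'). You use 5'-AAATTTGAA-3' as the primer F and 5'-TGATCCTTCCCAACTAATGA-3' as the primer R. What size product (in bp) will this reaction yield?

58 bp

Scanning the template, AAATTTGAA occurs at positions 90–98; this primer anneals to the bottom strand there with its 3' end pointing downstream.
Taking the reverse complement of TGATCCTTCCCAACTAATGA gives TCATTAGTTGGGAAGGATCA, found at positions 128–147 on the template; the primer anneals here to the top strand with its 3' end pointing upstream.
The product runs from position 90 to position 147, so its length is 147 − 90 + 1 = 58 bp.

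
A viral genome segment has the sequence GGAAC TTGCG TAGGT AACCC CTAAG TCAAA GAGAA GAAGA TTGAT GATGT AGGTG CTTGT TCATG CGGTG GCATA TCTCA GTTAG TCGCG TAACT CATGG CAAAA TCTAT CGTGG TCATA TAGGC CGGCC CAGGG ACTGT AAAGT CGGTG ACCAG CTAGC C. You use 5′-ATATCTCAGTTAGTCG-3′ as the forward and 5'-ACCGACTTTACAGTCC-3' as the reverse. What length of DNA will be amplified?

The forward primer matches the template at positions 73–88.
The reverse primer's reverse complement is GGACTGTAAAGTCGGT, which matches the template at positions 134–149.
The product runs from position 73 to position 149, so its length is 149 − 73 + 1 = 77 bp.

77 bp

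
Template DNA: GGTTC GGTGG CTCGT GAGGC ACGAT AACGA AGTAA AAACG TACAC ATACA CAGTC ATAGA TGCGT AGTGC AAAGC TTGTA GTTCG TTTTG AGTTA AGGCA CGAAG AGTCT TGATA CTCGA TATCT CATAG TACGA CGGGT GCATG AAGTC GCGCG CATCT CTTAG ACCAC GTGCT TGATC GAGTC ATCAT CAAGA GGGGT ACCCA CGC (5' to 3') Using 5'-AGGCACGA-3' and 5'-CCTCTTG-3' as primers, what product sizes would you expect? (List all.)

The forward primer AGGCACGA matches the top strand at positions 17–24, 96–103.
The reverse primer's reverse complement is CAAGAGG, matching at positions 191–197.
Each forward site pairs with the reverse site to give a product ending at position 197: sizes 181, 102 bp.

181 bp, 102 bp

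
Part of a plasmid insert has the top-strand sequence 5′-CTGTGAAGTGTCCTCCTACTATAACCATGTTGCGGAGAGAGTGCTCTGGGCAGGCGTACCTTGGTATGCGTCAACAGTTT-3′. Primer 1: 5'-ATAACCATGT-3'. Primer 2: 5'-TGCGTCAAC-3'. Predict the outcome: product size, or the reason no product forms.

Primer 1 (ATAACCATGT) matches the top strand at positions 21–30 (3' end points downstream).
Primer 2 (TGCGTCAAC) also matches the top strand directly, at positions 67–75 — its reverse complement GTTGACGCA is not present.
Both primers anneal to the bottom strand with 3' ends pointing the same way, so neither can prime synthesis back toward the other.

No product — both primers anneal to the same strand and extend in the same direction.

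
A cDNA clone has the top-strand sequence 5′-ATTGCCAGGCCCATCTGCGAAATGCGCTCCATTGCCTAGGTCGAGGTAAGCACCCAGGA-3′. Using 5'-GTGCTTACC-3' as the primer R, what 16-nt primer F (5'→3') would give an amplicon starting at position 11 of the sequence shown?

The reverse primer's reverse complement GGTAAGCAC matches the template at positions 45–53; the product starts at position 11.
The forward primer is identical to the top strand over positions 11–26: CCATCTGCGAAATGCG.

5'-CCATCTGCGAAATGCG-3'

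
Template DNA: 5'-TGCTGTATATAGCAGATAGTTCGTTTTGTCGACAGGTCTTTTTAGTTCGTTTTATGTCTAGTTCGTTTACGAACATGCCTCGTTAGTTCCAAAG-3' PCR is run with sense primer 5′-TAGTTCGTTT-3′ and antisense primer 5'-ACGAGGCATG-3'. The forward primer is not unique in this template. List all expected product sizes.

67 bp, 41 bp, 25 bp

The forward primer TAGTTCGTTT matches the top strand at positions 17–26, 43–52, 59–68.
The reverse primer's reverse complement is CATGCCTCGT, matching at positions 74–83.
Each forward site pairs with the reverse site to give a product ending at position 83: sizes 67, 41, 25 bp.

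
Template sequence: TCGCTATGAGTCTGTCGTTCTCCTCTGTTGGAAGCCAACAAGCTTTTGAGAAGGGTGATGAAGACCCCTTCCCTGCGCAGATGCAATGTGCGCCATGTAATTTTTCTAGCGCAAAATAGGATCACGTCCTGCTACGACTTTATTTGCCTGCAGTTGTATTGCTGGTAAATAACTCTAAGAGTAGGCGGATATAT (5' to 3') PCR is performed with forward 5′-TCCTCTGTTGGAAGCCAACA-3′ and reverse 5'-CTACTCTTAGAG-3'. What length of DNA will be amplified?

Forward primer TCCTCTGTTGGAAGCCAACA is found on the top strand at positions 21–40.
Reverse complement of the reverse primer: CTCTAAGAGTAG. This occurs on the top strand at positions 173–184.
Product length = (reverse-primer end) − (forward-primer start) + 1 = 184 − 21 + 1 = 164 bp.

164 bp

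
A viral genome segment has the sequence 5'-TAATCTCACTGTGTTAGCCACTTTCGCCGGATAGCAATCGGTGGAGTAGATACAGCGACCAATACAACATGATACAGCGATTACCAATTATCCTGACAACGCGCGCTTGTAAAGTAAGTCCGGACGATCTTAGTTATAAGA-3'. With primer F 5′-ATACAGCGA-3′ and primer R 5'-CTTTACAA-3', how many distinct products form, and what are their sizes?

Two products: 65 bp, 43 bp

The forward primer ATACAGCGA matches the top strand at positions 50–58, 72–80.
The reverse primer's reverse complement is TTGTAAAG, matching at positions 107–114.
Each forward site pairs with the reverse site to give a product ending at position 114: sizes 65, 43 bp.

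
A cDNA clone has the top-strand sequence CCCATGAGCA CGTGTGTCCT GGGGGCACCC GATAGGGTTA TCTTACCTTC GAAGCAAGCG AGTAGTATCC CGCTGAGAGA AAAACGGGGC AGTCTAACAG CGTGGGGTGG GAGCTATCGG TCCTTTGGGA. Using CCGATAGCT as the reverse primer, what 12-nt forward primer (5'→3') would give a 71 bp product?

5'-CGAAGCAAGCGA-3'

The reverse primer's reverse complement AGCTATCGG matches the template at positions 112–120, so the product ends at position 120.
A 71 bp product then starts at position 120 − 71 + 1 = 50.
The forward primer is identical to the top strand there: CGAAGCAAGCGA.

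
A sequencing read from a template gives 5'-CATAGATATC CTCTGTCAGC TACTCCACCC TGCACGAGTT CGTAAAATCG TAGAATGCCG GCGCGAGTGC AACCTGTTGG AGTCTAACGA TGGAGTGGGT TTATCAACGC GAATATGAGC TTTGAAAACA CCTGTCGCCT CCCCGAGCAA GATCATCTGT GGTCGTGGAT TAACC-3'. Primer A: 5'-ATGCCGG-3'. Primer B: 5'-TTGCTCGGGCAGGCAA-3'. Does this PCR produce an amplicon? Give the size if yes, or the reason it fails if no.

Primer B (TTGCTCGGGCAGGCAA) does not match the top strand, and its reverse complement TTGCCTGCCCGAGCAA does not match either.
With no annealing site for primer B, no amplification occurs.

No product — primer B has no binding site in the template.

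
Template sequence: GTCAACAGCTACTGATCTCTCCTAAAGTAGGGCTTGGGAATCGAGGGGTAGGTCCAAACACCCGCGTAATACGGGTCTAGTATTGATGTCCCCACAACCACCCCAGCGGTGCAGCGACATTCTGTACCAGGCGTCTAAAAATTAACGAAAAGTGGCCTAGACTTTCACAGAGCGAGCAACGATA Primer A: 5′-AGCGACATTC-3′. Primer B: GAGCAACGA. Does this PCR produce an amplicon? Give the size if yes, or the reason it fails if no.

No product — both primers anneal to the same strand and extend in the same direction.

Primer A (AGCGACATTC) matches the top strand at positions 113–122 (3' end points downstream).
Primer B (GAGCAACGA) also matches the top strand directly, at positions 174–182 — its reverse complement TCGTTGCTC is not present.
Both primers anneal to the bottom strand with 3' ends pointing the same way, so neither can prime synthesis back toward the other.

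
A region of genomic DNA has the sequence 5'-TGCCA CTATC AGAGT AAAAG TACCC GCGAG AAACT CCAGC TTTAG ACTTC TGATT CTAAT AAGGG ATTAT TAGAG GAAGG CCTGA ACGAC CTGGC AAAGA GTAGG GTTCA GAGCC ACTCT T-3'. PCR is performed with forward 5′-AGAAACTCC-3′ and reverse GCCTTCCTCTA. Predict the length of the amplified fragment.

Forward primer AGAAACTCC is found on the top strand at positions 29–37.
Reverse complement of the reverse primer: TAGAGGAAGGC. This occurs on the top strand at positions 71–81.
Amplicon spans positions 29–81: 53 bp.

53 bp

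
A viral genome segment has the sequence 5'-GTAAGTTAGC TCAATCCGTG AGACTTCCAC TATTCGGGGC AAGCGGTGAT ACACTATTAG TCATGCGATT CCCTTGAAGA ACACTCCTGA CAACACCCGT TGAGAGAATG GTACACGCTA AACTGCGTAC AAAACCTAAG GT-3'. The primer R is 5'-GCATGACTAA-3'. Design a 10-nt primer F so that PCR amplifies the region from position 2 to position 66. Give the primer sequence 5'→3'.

The reverse primer's reverse complement TTAGTCATGC matches the template at positions 57–66; the product starts at position 2.
The forward primer is identical to the top strand over positions 2–11: TAAGTTAGCT.

5'-TAAGTTAGCT-3'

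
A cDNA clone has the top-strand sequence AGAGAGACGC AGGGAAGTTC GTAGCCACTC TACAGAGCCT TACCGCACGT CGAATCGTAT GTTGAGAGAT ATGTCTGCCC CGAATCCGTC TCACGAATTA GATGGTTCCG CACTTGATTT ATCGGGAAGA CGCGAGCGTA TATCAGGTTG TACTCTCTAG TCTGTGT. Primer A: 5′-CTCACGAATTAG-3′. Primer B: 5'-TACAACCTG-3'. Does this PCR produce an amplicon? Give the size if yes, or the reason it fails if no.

Yes — a 63 bp product.

Primer A (CTCACGAATTAG) matches the top strand at positions 90–101; it acts as a forward primer.
Primer B's reverse complement is CAGGTTGTA, matching the top strand at positions 144–152; it acts as a reverse primer.
The 3' ends face each other across positions 90–152, giving a 63 bp product.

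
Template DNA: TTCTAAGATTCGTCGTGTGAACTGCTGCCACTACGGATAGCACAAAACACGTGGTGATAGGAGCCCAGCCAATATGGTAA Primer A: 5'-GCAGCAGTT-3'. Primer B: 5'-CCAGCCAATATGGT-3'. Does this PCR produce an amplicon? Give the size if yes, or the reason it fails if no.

Primer A (GCAGCAGTT) has reverse complement AACTGCTGC, which matches the top strand at positions 20–28; primer A anneals to the top strand there with its 3' end pointing upstream toward position 20.
Primer B (CCAGCCAATATGGT) matches the top strand directly at positions 65–78; it anneals to the bottom strand with its 3' end pointing downstream toward position 78.
The 3' ends diverge (primer A extends toward position 1, primer B toward position 80), so the primers never converge on a shared product.

No product — the primers' 3' ends point away from each other.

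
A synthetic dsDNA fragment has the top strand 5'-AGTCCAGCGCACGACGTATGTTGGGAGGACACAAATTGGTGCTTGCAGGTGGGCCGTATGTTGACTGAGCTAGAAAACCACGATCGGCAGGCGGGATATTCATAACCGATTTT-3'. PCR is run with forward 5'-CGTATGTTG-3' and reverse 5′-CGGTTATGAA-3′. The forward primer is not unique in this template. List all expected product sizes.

94 bp, 54 bp

The forward primer CGTATGTTG matches the top strand at positions 15–23, 55–63.
The reverse primer's reverse complement is TTCATAACCG, matching at positions 99–108.
Each forward site pairs with the reverse site to give a product ending at position 108: sizes 94, 54 bp.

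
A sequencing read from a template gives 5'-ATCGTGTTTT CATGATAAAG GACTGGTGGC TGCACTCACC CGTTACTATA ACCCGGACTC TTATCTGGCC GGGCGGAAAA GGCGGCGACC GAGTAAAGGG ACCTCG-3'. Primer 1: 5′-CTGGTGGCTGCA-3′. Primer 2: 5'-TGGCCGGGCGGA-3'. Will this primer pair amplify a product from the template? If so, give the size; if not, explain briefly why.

No product — both primers anneal to the same strand and extend in the same direction.

Primer 1 (CTGGTGGCTGCA) matches the top strand at positions 23–34 (3' end points downstream).
Primer 2 (TGGCCGGGCGGA) also matches the top strand directly, at positions 66–77 — its reverse complement TCCGCCCGGCCA is not present.
Both primers anneal to the bottom strand with 3' ends pointing the same way, so neither can prime synthesis back toward the other.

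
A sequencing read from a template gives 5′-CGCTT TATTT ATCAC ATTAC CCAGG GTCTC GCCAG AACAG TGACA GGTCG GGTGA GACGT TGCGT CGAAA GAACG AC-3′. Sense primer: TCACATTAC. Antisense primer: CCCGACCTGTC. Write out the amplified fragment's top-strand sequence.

5'-TCACATTACCCAGGGTCTCGCCAGAACAGTGACAGGTCGGG-3'

Scanning the template, TCACATTAC occurs at positions 12–20; this primer anneals to the bottom strand there with its 3' end pointing downstream.
The reverse primer's reverse complement is GACAGGTCGGG, which matches the template at positions 42–52.
The product is the template from position 12 through 52 (41 bp).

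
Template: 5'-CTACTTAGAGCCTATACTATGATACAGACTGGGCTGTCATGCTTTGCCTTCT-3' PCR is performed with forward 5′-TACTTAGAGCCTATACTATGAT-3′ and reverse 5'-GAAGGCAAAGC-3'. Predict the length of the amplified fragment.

Scanning the template, TACTTAGAGCCTATACTATGAT occurs at positions 2–23; this primer anneals to the bottom strand there with its 3' end pointing downstream.
Taking the reverse complement of GAAGGCAAAGC gives GCTTTGCCTTC, found at positions 41–51 on the template; the primer anneals here to the top strand with its 3' end pointing upstream.
The product runs from position 2 to position 51, so its length is 51 − 2 + 1 = 50 bp.

50 bp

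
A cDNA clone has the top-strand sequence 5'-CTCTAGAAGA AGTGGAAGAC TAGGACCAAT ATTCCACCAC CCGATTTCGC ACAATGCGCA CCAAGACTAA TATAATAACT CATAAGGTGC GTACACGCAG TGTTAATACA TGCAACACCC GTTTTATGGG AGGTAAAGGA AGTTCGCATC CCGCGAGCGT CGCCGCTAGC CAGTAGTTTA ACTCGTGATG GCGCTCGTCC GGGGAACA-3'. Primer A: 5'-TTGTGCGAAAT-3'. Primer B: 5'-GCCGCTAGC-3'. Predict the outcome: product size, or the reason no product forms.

Primer A (TTGTGCGAAAT) has reverse complement ATTTCGCACAA, which matches the top strand at positions 44–54; primer A anneals to the top strand there with its 3' end pointing upstream toward position 44.
Primer B (GCCGCTAGC) matches the top strand directly at positions 162–170; it anneals to the bottom strand with its 3' end pointing downstream toward position 170.
The 3' ends diverge (primer A extends toward position 1, primer B toward position 208), so the primers never converge on a shared product.

No product — the primers' 3' ends point away from each other.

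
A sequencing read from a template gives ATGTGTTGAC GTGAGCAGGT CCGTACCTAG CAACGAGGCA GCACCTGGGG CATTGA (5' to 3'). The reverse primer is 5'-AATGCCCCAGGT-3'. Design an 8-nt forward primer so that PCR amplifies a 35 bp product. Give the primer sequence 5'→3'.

The reverse primer's reverse complement ACCTGGGGCATT matches the template at positions 43–54, so the product ends at position 54.
A 35 bp product then starts at position 54 − 35 + 1 = 20.
The forward primer is identical to the top strand there: TCCGTACC.

5'-TCCGTACC-3'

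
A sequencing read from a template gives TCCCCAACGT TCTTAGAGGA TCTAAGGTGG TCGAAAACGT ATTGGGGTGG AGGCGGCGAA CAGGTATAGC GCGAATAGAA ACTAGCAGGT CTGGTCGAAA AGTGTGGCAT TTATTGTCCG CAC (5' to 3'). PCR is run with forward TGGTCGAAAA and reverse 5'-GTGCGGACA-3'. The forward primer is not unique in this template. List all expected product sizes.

96 bp, 32 bp

The forward primer TGGTCGAAAA matches the top strand at positions 28–37, 92–101.
The reverse primer's reverse complement is TGTCCGCAC, matching at positions 115–123.
Each forward site pairs with the reverse site to give a product ending at position 123: sizes 96, 32 bp.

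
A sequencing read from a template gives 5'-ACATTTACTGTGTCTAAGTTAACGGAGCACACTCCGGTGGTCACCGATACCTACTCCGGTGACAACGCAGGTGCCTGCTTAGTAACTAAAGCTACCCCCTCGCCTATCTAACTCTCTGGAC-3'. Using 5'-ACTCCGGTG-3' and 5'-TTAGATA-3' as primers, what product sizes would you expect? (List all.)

The forward primer ACTCCGGTG matches the top strand at positions 31–39, 53–61.
The reverse primer's reverse complement is TATCTAA, matching at positions 105–111.
Each forward site pairs with the reverse site to give a product ending at position 111: sizes 81, 59 bp.

81 bp, 59 bp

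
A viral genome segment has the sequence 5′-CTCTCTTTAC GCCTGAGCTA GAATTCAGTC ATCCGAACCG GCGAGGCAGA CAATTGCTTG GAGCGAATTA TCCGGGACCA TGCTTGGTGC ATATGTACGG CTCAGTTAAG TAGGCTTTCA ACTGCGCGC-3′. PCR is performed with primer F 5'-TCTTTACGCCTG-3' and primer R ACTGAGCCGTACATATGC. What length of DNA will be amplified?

103 bp

The forward primer matches the template at positions 4–15.
Reverse complement of the reverse primer: GCATATGTACGGCTCAGT. This occurs on the top strand at positions 89–106.
Amplicon spans positions 4–106: 103 bp.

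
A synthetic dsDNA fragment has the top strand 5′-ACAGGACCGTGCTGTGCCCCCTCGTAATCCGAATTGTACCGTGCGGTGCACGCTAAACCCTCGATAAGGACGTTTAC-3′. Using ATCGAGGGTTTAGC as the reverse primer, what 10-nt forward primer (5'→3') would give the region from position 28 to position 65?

5'-TCCGAATTGT-3'

The reverse primer's reverse complement GCTAAACCCTCGAT matches the template at positions 52–65; the product starts at position 28.
The forward primer is identical to the top strand over positions 28–37: TCCGAATTGT.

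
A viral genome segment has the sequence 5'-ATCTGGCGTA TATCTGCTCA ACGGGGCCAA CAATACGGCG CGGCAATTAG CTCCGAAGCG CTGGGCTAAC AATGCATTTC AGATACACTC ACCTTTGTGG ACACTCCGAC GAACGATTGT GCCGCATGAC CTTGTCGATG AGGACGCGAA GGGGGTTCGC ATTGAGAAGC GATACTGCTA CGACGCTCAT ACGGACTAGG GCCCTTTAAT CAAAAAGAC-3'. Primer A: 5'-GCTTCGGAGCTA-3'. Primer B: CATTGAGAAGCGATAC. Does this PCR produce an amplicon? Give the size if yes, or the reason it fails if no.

Primer A (GCTTCGGAGCTA) has reverse complement TAGCTCCGAAGC, which matches the top strand at positions 48–59; primer A anneals to the top strand there with its 3' end pointing upstream toward position 48.
Primer B (CATTGAGAAGCGATAC) matches the top strand directly at positions 160–175; it anneals to the bottom strand with its 3' end pointing downstream toward position 175.
The 3' ends diverge (primer A extends toward position 1, primer B toward position 219), so the primers never converge on a shared product.

No product — the primers' 3' ends point away from each other.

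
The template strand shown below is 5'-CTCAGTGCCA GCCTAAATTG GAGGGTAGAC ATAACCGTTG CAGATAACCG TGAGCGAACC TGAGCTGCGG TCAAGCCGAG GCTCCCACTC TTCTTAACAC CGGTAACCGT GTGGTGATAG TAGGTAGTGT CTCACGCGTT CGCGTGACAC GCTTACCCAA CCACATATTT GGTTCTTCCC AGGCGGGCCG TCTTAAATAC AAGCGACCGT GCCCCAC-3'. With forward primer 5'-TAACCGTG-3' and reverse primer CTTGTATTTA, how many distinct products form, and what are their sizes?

Two products: 159 bp, 100 bp

The forward primer TAACCGTG matches the top strand at positions 45–52, 104–111.
The reverse primer's reverse complement is TAAATACAAG, matching at positions 194–203.
Each forward site pairs with the reverse site to give a product ending at position 203: sizes 159, 100 bp.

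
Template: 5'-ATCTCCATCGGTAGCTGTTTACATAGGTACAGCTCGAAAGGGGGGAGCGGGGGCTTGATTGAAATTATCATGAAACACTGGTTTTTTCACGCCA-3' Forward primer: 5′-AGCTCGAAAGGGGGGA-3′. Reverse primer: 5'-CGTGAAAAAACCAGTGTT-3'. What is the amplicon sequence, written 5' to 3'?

5'-AGCTCGAAAGGGGGGAGCGGGGGCTTGATTGAAATTATCATGAAACACTGGTTTTTTCACG-3'

Forward primer AGCTCGAAAGGGGGGA is found on the top strand at positions 31–46.
The reverse primer's reverse complement is AACACTGGTTTTTTCACG, which matches the template at positions 74–91.
The product is the template from position 31 through 91 (61 bp).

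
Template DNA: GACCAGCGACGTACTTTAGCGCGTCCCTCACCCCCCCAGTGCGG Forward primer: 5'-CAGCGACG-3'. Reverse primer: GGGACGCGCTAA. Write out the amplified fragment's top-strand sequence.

5'-CAGCGACGTACTTTAGCGCGTCCC-3'

Scanning the template, CAGCGACG occurs at positions 4–11; this primer anneals to the bottom strand there with its 3' end pointing downstream.
The reverse primer's reverse complement is TTAGCGCGTCCC, which matches the template at positions 16–27.
The product is the template from position 4 through 27 (24 bp).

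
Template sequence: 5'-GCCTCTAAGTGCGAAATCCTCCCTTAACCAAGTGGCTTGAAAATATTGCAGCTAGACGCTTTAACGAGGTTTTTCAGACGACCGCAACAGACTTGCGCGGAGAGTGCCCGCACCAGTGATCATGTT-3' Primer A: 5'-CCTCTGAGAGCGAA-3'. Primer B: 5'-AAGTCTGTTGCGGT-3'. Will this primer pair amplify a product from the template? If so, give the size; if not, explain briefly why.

Primer A (CCTCTGAGAGCGAA) does not match the top strand, and its reverse complement TTCGCTCTCAGAGG does not match either.
With no annealing site for primer A, no amplification occurs.

No product — primer A has no binding site in the template.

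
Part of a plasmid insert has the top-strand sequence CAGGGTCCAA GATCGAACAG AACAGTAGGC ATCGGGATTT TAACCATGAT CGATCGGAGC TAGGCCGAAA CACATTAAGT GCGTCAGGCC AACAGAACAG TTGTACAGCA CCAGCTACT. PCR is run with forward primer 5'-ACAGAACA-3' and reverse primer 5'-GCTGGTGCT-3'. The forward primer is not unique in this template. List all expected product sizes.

99 bp, 24 bp

The forward primer ACAGAACA matches the top strand at positions 17–24, 92–99.
The reverse primer's reverse complement is AGCACCAGC, matching at positions 107–115.
Each forward site pairs with the reverse site to give a product ending at position 115: sizes 99, 24 bp.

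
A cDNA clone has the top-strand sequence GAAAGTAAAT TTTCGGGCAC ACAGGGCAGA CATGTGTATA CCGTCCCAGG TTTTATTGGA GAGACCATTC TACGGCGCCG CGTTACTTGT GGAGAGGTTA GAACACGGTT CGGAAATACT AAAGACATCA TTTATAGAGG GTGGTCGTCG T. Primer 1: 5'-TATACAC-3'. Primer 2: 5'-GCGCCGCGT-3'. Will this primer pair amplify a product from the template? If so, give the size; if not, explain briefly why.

No product — the primers' 3' ends point away from each other.

Primer 1 (TATACAC) has reverse complement GTGTATA, which matches the top strand at positions 34–40; primer 1 anneals to the top strand there with its 3' end pointing upstream toward position 34.
Primer 2 (GCGCCGCGT) matches the top strand directly at positions 75–83; it anneals to the bottom strand with its 3' end pointing downstream toward position 83.
The 3' ends diverge (primer 1 extends toward position 1, primer 2 toward position 151), so the primers never converge on a shared product.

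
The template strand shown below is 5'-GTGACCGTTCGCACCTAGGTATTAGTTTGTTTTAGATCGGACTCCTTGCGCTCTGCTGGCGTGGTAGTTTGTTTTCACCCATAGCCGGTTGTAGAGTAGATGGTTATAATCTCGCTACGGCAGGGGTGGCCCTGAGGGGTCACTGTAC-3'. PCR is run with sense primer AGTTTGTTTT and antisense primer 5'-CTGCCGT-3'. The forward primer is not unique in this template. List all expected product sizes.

100 bp, 58 bp

The forward primer AGTTTGTTTT matches the top strand at positions 24–33, 66–75.
The reverse primer's reverse complement is ACGGCAG, matching at positions 117–123.
Each forward site pairs with the reverse site to give a product ending at position 123: sizes 100, 58 bp.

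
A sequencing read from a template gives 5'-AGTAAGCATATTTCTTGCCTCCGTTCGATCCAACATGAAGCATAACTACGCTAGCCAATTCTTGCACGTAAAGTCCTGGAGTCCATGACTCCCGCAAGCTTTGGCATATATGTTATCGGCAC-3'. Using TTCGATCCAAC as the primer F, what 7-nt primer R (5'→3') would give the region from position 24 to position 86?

The product's 3' end on the top strand is position 86.
The reverse primer anneals to the top strand over positions 80–86, i.e. to AGTCCAT.
Its sequence written 5'→3' is the reverse complement: ATGGACT.

5'-ATGGACT-3'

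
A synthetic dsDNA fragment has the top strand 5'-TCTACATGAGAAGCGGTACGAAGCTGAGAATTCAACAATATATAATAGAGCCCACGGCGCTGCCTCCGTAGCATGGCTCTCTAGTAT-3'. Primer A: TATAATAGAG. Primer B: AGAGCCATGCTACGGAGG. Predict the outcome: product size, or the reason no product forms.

Primer A (TATAATAGAG) matches the top strand at positions 41–50; it acts as a forward primer.
Primer B's reverse complement is CCTCCGTAGCATGGCTCT, matching the top strand at positions 63–80; it acts as a reverse primer.
The 3' ends face each other across positions 41–80, giving a 40 bp product.

Yes — a 40 bp product.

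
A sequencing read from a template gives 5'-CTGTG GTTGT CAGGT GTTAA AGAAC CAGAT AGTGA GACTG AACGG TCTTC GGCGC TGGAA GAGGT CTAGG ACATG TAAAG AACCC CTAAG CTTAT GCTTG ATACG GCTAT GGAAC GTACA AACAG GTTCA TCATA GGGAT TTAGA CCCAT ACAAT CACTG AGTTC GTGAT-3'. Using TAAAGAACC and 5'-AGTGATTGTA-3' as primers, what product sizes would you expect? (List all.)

142 bp, 84 bp

The forward primer TAAAGAACC matches the top strand at positions 18–26, 76–84.
The reverse primer's reverse complement is TACAATCACT, matching at positions 150–159.
Each forward site pairs with the reverse site to give a product ending at position 159: sizes 142, 84 bp.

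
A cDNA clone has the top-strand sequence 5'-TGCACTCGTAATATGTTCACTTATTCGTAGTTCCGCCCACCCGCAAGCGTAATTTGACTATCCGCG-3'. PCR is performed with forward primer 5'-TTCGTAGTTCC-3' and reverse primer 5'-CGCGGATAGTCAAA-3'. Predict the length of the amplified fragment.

Forward primer TTCGTAGTTCC is found on the top strand at positions 24–34.
Taking the reverse complement of CGCGGATAGTCAAA gives TTTGACTATCCGCG, found at positions 53–66 on the template; the primer anneals here to the top strand with its 3' end pointing upstream.
Product length = (reverse-primer end) − (forward-primer start) + 1 = 66 − 24 + 1 = 43 bp.

43 bp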